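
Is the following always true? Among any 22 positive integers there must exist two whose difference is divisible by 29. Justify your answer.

Try 22 consecutive integers, 128, 129, …, 149. Their remainders mod 29 are 12, 13, 14, 15, 16, 17, 18, 19, 20, 21, 22, 23, 24, 25, 26, 27, 28, 0, 1, 2, 3, 4 — pairwise different, as any 22 ≤ 29 consecutive integers have distinct residues.
The differences between them range over 1, …, 21, none of which is divisible by 29.

No; for instance {128, 129, 130, 131, 132, 133, 134, 135, 136, 137, 138, 139, 140, 141, 142, 143, 144, 145, 146, 147, 148, 149} is a counterexample.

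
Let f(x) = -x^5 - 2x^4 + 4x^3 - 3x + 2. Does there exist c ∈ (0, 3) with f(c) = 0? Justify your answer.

Yes, such a c exists.

f(0) = 2 and f(3) = -304, which have opposite signs.
As a polynomial, f is continuous on every closed interval.
By the Intermediate Value Theorem, f takes the value 0 somewhere in the open interval.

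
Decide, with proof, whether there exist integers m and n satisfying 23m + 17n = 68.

23 and 17 are coprime, so 23m + 17n ranges over all of ℤ.
Euclidean algorithm: 23 = 1·17 + 6, 17 = 2·6 + 5, 6 = 1·5 + 1, 5 = 5·1 + 0.
Back-substituting, 1 = 6 − 1·5 = 6 − (17 − 2·6) = −17 + 3·6 = −17 + 3·(23 − 1·17) = 3·23 − 4·17; that is, 23·3 + 17·(-4) = 1.
Times 68: 23·204 + 17·(-272) = 68, so (204, -272) solves it.
Shifting by a multiple of (17, −23) keeps it a solution: m = 204 − 12·17 = 0, n = -272 + 12·23 = 4.
Indeed 23·0 + 17·4 = 0 + 68 = 68.

m = 0, n = 4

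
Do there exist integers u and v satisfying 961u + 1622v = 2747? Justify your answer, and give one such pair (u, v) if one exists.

Since gcd(961, 1622) = 1, every integer is an integer combination of 961 and 1622.
Euclidean algorithm: 1622 = 1·961 + 661, 961 = 1·661 + 300, 661 = 2·300 + 61, 300 = 4·61 + 56, 61 = 1·56 + 5, 56 = 11·5 + 1, 5 = 5·1 + 0.
Unwinding: 1 = 56 − 11·5 = 56 − 11·(61 − 1·56) = −11·61 + 12·56 = −11·61 + 12·(300 − 4·61) = 12·300 − 59·61 = 12·300 − 59·(661 − 2·300) = −59·661 + 130·300 = −59·661 + 130·(961 − 1·661) = 130·961 − 189·661 = 130·961 − 189·(1622 − 1·961) = −189·1622 + 319·961, i.e. 961·319 + 1622·(-189) = 1.
Times 2747: 961·876293 + 1622·(-519183) = 2747, so (876293, -519183) solves it.
Shifting by a multiple of (1622, −961) keeps it a solution: u = 876293 − 540·1622 = 413, v = -519183 + 540·961 = -243.
Indeed 961·413 + 1622·(-243) = 396893 − 394146 = 2747.

u = 413, v = -243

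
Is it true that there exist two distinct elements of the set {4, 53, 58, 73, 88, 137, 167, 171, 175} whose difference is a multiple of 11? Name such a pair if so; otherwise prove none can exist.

There is no such pair.

Two integers differ by a multiple of 11 exactly when they have the same residue mod 11. The residues are 4↦4, 53↦9, 58↦3, 73↦7, 88↦0, 137↦5, 167↦2, 171↦6, 175↦10.
All 9 residues are distinct, so no two elements differ by a multiple of 11.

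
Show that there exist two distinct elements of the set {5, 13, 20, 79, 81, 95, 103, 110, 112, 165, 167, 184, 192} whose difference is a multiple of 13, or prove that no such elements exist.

Reduce each element modulo 13: 5↦5, 13↦0, 20↦7, 79↦1, 81↦3, 95↦4, 103↦12, 110↦6, 112↦8, 165↦9, 167↦11, 184↦2, 192↦10.
No residue repeats among the 13 elements, so no pair has difference ≡ 0 (mod 13).

There is no such pair.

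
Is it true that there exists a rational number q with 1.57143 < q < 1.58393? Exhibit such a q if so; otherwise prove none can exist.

q = 19/12

Scale by 12: the interval becomes (18.85716, 19.00716), which contains the integer 19.
Dividing back, 1.57143 < 19/12 < 1.58393, and 19/12 is rational.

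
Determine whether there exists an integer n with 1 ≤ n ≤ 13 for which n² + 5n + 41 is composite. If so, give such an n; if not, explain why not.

n = 3

At n = 3: 3² + 5·3 + 41 = 65 = 5·13, which is composite.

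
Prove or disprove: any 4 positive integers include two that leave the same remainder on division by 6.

Take the 4 consecutive integers 9, 10, 11, 12: their residues mod 6 are all distinct because 4 ≤ 6.
So no two of them leave the same remainder on division by 6; the claim fails for this set.

No; for instance {9, 10, 11, 12} is a counterexample.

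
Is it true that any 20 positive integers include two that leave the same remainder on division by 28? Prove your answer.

Consider the 20 integers 113, 114, …, 132. They lie in distinct residue classes modulo 28, since 20 ≤ 28.
So no two of them leave the same remainder on division by 28; the claim fails for this set.

No; for instance {113, 114, 115, 116, 117, 118, 119, 120, 121, 122, 123, 124, 125, 126, 127, 128, 129, 130, 131, 132} is a counterexample.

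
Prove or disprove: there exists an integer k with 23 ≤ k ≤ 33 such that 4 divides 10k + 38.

Try k = 23: 10·23 + 38 = 268 = 67·4, which is divisible by 4.

k = 23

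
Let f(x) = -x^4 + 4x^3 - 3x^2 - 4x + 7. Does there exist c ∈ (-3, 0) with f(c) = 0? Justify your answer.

Yes, f has a root in the interval.

f(-3) = -197 and f(0) = 7, which have opposite signs.
f is continuous everywhere (it is a polynomial), in particular on [-3, 0].
By the Intermediate Value Theorem f must vanish at some point of (-3, 0).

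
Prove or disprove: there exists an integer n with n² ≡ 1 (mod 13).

Take n = 12. Then 12² = 144 = 11·13 + 1, so 12² ≡ 1 (mod 13).

n = 12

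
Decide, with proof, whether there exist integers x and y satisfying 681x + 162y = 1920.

x = 14, y = -47

gcd(681, 162) = 3, and 3 divides 1920, so integer solutions exist.
Dividing through by 3 reduces the equation to 227x + 54y = 640.
Dividing repeatedly: 227 = 4·54 + 11, 54 = 4·11 + 10, 11 = 1·10 + 1, 10 = 10·1 + 0.
Working back up the chain: 1 = 11 − 1·10 = 11 − (54 − 4·11) = −54 + 5·11 = −54 + 5·(227 − 4·54) = 5·227 − 21·54. So 227·5 + 54·(-21) = 1.
Times 640: 227·3200 + 54·(-13440) = 640, so (3200, -13440) solves it.
Subtracting 59·54 from x and adding 59·227 to y gives the tidier solution (14, -47).
Indeed 681·14 + 162·(-47) = 9534 − 7614 = 1920.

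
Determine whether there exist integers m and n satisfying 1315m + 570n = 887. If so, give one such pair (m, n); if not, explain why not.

Both 1315 and 570 are divisible by gcd(1315, 570) = 5, hence so is any combination 1315m + 570n.
But 887 = 5·177 + 2, so 5 ∤ 887.
Therefore 1315m + 570n = 887 has no solution in integers.

There are no such integers.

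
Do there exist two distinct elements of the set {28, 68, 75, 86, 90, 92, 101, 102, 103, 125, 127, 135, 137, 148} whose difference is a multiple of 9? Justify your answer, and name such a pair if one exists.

Yes: 28 and 127.

Reduce each element mod 9: 28↦1, 68↦5, 75↦3, 86↦5, 90↦0, 92↦2, 101↦2, 102↦3, 103↦4, 125↦8, 127↦1, 135↦0, 137↦2, 148↦4. The residue 1 repeats (at 28 and 127), and 127 − 28 = 99 = 11·9.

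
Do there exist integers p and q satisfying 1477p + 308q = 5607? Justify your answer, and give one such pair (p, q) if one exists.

p = 43, q = -188

Since gcd(1477, 308) = 7 and 5607 = 7·801, Bézout's identity guarantees a solution.
Dividing through by 7 reduces the equation to 211p + 44q = 801.
Dividing repeatedly: 211 = 4·44 + 35, 44 = 1·35 + 9, 35 = 3·9 + 8, 9 = 1·8 + 1, 8 = 8·1 + 0.
Back-substituting, 1 = 9 − 1·8 = 9 − (35 − 3·9) = −35 + 4·9 = −35 + 4·(44 − 1·35) = 4·44 − 5·35 = 4·44 − 5·(211 − 4·44) = −5·211 + 24·44; that is, 211·(-5) + 44·24 = 1.
Multiplying through by 801: p = (-5)·801 = -4005, q = 24·801 = 19224 is a solution.
Adding 92·44 to p and subtracting 92·211 from q gives the tidier solution (43, -188).
Check: 1477·43 + 308·(-188) = 63511 − 57904 = 5607. ✓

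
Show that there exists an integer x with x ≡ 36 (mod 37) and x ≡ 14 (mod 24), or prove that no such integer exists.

gcd(37, 24) = 1, so the Chinese Remainder Theorem guarantees exactly one residue class mod 888 satisfying both.
Any solution of the first congruence is x = 36 + 37t; substituting into the second, 37t ≡ 14 − 36 ≡ 2 (mod 24).
37 ≡ 13 (mod 24), so this reads 13t ≡ 2 (mod 24). To invert 13 modulo 24: 24 = 1·13 + 11, 13 = 1·11 + 2, 11 = 5·2 + 1, 2 = 2·1 + 0, and unwinding, 1 = 11 − 5·2 = 11 − 5·(13 − 1·11) = −5·13 + 6·11 = −5·13 + 6·(24 − 1·13) = 6·24 − 11·13. Thus 13⁻¹ ≡ -11 ≡ 13 (mod 24).
Therefore t ≡ 13·2 = 26 ≡ 2 (mod 24).
Taking t = 2 gives x = 36 + 37·2 = 110.
Indeed 110 ≡ 36 (mod 37) and 110 ≡ 14 (mod 24).

x = 110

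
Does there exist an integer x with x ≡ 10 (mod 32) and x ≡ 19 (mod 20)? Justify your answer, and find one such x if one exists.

No, no such integer exists.

Both moduli are multiples of 4 = gcd(32, 20), so any solution would satisfy x ≡ 10 and x ≡ 19 modulo 4 simultaneously.
However 10 ≡ 2 and 19 ≡ 3 (mod 4), and 2 ≠ 3.
Therefore no such x exists.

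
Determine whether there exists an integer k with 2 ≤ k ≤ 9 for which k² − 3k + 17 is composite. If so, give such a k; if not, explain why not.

At k = 5: 5² − 3·5 + 17 = 27 = 3·9, which is composite.

k = 5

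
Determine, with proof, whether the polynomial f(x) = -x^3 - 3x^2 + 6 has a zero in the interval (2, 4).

No such root exists.

f(2) = -14 and f(4) = -106, both negative, so a sign-change argument is unavailable; we show f keeps this sign on the whole interval.
Shift to the endpoint 2: with x = 2 + u (0 < u < 2), one computes f(2 + u) = -u^3 - 9u^2 - 24u - 14.
The nonzero coefficients here are all negative, so for u > 0 every term is negative (or zero), and the constant term -14 is strictly negative.
So f is strictly negative on (2, 4); no root exists in the interval.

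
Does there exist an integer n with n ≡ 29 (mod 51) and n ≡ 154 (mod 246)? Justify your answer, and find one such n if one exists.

There is no such integer.

Both moduli are multiples of 3 = gcd(51, 246), so any solution would satisfy n ≡ 29 and n ≡ 154 modulo 3 simultaneously.
These are incompatible: 29 − 154 = -125 is not divisible by 3.
Therefore no such n exists.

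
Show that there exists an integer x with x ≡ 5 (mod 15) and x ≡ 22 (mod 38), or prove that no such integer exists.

gcd(15, 38) = 1, so the Chinese Remainder Theorem guarantees exactly one residue class mod 570 satisfying both.
Write x = 5 + 15t and require 5 + 15t ≡ 22 (mod 38), i.e. 15t ≡ 17 (mod 38).
Note 15·33 = 495 ≡ 1 (mod 38) (as 495 − 1 = 13·38), so 15⁻¹ ≡ 33.
Therefore t ≡ 33·17 = 561 ≡ 29 (mod 38).
With t = 29: x = 5 + 15·29 = 440.
Verify: 440 = 29·15 + 5 and 440 = 11·38 + 22. ✓

x = 440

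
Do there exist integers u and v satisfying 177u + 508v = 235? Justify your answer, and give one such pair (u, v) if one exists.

177 and 508 are coprime, so 177u + 508v ranges over all of ℤ.
Dividing repeatedly: 508 = 2·177 + 154, 177 = 1·154 + 23, 154 = 6·23 + 16, 23 = 1·16 + 7, 16 = 2·7 + 2, 7 = 3·2 + 1, 2 = 2·1 + 0.
Unwinding: 1 = 7 − 3·2 = 7 − 3·(16 − 2·7) = −3·16 + 7·7 = −3·16 + 7·(23 − 1·16) = 7·23 − 10·16 = 7·23 − 10·(154 − 6·23) = −10·154 + 67·23 = −10·154 + 67·(177 − 1·154) = 67·177 − 77·154 = 67·177 − 77·(508 − 2·177) = −77·508 + 221·177, i.e. 177·221 + 508·(-77) = 1.
Times 235: 177·51935 + 508·(-18095) = 235, so (51935, -18095) solves it.
Subtracting 102·508 from u and adding 102·177 to v gives the tidier solution (119, -41).
Indeed 177·119 + 508·(-41) = 21063 − 20828 = 235.

u = 119, v = -41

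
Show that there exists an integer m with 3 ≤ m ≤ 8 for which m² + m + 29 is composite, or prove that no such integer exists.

At m = 7: 7² + 7 + 29 = 85 = 5·17, which is composite.

m = 7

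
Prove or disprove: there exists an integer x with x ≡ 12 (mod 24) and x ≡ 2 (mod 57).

There is no such integer.

Reduce both congruences modulo 3, which divides 24 and 57: they say x ≡ 12 (mod 3) and x ≡ 2 (mod 3).
These are incompatible: 12 − 2 = 10 is not divisible by 3.
Hence the system has no solution.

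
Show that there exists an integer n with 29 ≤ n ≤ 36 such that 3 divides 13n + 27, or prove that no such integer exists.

n = 30

At n = 30 we get 13·30 + 27 = 417, and 417 = 3·139.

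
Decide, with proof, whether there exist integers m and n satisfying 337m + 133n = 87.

Since gcd(337, 133) = 1, every integer is an integer combination of 337 and 133.
Euclidean algorithm: 337 = 2·133 + 71, 133 = 1·71 + 62, 71 = 1·62 + 9, 62 = 6·9 + 8, 9 = 1·8 + 1, 8 = 8·1 + 0.
Working back up the chain: 1 = 9 − 1·8 = 9 − (62 − 6·9) = −62 + 7·9 = −62 + 7·(71 − 1·62) = 7·71 − 8·62 = 7·71 − 8·(133 − 1·71) = −8·133 + 15·71 = −8·133 + 15·(337 − 2·133) = 15·337 − 38·133. So 337·15 + 133·(-38) = 1.
Scaling by 87 gives the particular solution (m, n) = (1305, -3306).
The general solution is m = 1305 + 133k, n = -3306 − 337k; taking k = -9 gives the smaller pair m = 108, n = -273.
Indeed 337·108 + 133·(-273) = 36396 − 36309 = 87.

m = 108, n = -273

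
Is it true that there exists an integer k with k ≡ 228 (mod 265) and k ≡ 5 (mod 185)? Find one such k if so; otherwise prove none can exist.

There is no such integer.

gcd(265, 185) = 5. If k ≡ 228 (mod 265) and k ≡ 5 (mod 185), then k ≡ 228 (mod 5) and k ≡ 5 (mod 5).
These are incompatible: 228 − 5 = 223 is not divisible by 5.
Hence the system has no solution.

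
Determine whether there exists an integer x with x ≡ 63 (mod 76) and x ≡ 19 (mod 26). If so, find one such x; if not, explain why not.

x = 747

gcd(76, 26) = 2. A simultaneous solution exists iff 63 ≡ 19 (mod 2); here 63 mod 2 = 1 = 19 mod 2, so it does.
Write x = 63 + 76t. Then 76t ≡ 19 − 63 ≡ 8 (mod 26); dividing through by 2 gives 38t ≡ 4 (mod 13).
38 ≡ 12 (mod 13), so this reads 12t ≡ 4 (mod 13). Note 12·12 = 144 ≡ 1 (mod 13) (as 144 − 1 = 11·13), so 12⁻¹ ≡ 12.
Multiplying by 12: t ≡ 12·4 = 48 ≡ 9 (mod 13).
Then x = 63 + 76·9 = 747.
Indeed 747 ≡ 63 (mod 76) and 747 ≡ 19 (mod 26).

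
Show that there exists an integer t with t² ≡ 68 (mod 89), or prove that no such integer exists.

t = 35 works: 35² = 1225, and 1225 − 68 = 1157 = 13·89.

t = 35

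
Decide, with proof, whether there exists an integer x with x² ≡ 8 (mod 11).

No such integer exists.

Computing x² mod 11 for x = 0, 1, …, 5 (enough, by the symmetry x ↦ 11 − x) gives 0, 1, 4, 9, 5, 3.
So the quadratic residues mod 11 are {0, 1, 3, 4, 5, 9}, and 8 is not among them.
Hence no integer x has x² ≡ 8 (mod 11).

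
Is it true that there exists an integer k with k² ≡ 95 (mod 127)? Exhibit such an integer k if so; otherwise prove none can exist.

No such integer exists.

127 is prime, so by Euler's criterion 95 is a square mod 127 iff 95^((127−1)/2) = 95^63 ≡ 1 (mod 127).
Squaring successively (mod 127): 95^2 = 9025 ≡ 8; 95^4 ≡ 8² = 64 ≡ 64; 95^8 ≡ 64² = 4096 ≡ 32; 95^16 ≡ 32² = 1024 ≡ 8; 95^32 ≡ 8² = 64 ≡ 64.
Since 63 = 32 + 16 + 8 + 4 + 2 + 1, 95^63 ≡ 64 · 8 · 32 · 64 · 8 · 95; multiplying out mod 127: 64·8 = 512 ≡ 4, then 4·32 = 128 ≡ 1, then 1·64 = 64 ≡ 64, then 64·8 = 512 ≡ 4, then 4·95 = 380 ≡ 126. Thus 95^63 ≡ 126 ≡ −1 (mod 127).
By Euler's criterion 95 is a quadratic non-residue mod 127: no k satisfies k² ≡ 95 (mod 127).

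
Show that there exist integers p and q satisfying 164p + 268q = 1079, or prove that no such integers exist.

Any value of 164p + 268q is a multiple of gcd(164, 268) = 4.
But 1079 is not a multiple of 4 (it leaves remainder 3).
So the equation is unsolvable over ℤ.

There are no such integers.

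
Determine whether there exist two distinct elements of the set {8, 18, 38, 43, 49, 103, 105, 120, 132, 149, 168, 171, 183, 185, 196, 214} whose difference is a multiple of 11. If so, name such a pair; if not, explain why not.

Reduce each element mod 11: 8↦8, 18↦7, 38↦5, 43↦10, 49↦5, 103↦4, 105↦6, 120↦10, 132↦0, 149↦6, 168↦3, 171↦6, 183↦7, 185↦9, 196↦9, 214↦5. The residue 7 repeats (at 18 and 183), and 183 − 18 = 165 = 15·11.

The pair (18, 183) works.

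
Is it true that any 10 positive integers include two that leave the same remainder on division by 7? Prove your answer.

Each integer lies in one of the 7 residue classes modulo 7.
With 10 integers and only 7 classes, the pigeonhole principle forces two of them, say a and b, into the same class.
So a and b have equal remainders mod 7, which is exactly what was to be shown.

Yes, this is always true.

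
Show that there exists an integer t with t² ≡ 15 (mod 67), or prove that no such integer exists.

t = 22

t = 22 works: 22² = 484, and 484 − 15 = 469 = 7·67.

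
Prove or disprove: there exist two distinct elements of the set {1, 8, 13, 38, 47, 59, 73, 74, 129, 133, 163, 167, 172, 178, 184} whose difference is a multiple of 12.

Reduce each element mod 12: 1↦1, 8↦8, 13↦1, 38↦2, 47↦11, 59↦11, 73↦1, 74↦2, 129↦9, 133↦1, 163↦7, 167↦11, 172↦4, 178↦10, 184↦4. The residue 1 repeats (at 1 and 13), and 13 − 1 = 12 = 1·12.

The pair (1, 13) works.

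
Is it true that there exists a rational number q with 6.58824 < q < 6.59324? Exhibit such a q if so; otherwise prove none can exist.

q = 145/22

Scale by 22: the interval becomes (144.94128, 145.05128), which contains the integer 145.
So q = 145/22 works: it is a ratio of integers, and dividing 22·6.58824 < 145 < 22·6.59324 through by 22 gives 6.58824 < 145/22 < 6.59324.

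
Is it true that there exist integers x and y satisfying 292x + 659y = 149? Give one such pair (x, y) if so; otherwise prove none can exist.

x = 409, y = -181

292 and 659 are coprime, so 292x + 659y ranges over all of ℤ.
Dividing repeatedly: 659 = 2·292 + 75, 292 = 3·75 + 67, 75 = 1·67 + 8, 67 = 8·8 + 3, 8 = 2·3 + 2, 3 = 1·2 + 1, 2 = 2·1 + 0.
Back-substituting, 1 = 3 − 1·2 = 3 − (8 − 2·3) = −8 + 3·3 = −8 + 3·(67 − 8·8) = 3·67 − 25·8 = 3·67 − 25·(75 − 1·67) = −25·75 + 28·67 = −25·75 + 28·(292 − 3·75) = 28·292 − 109·75 = 28·292 − 109·(659 − 2·292) = −109·659 + 246·292; that is, 292·246 + 659·(-109) = 1.
Scaling by 149 gives the particular solution (x, y) = (36654, -16241).
Shifting by a multiple of (659, −292) keeps it a solution: x = 36654 − 55·659 = 409, y = -16241 + 55·292 = -181.
Check: 292·409 + 659·(-181) = 119428 − 119279 = 149. ✓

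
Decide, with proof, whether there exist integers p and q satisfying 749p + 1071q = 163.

Any value of 749p + 1071q is a multiple of gcd(749, 1071) = 7.
But 163 is not a multiple of 7 (it leaves remainder 2).
Hence no integers p, q satisfy the equation.

No, no such integers exist.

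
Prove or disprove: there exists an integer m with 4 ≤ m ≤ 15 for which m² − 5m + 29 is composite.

m = 6

At m = 6: 6² − 5·6 + 29 = 35 = 5·7, which is composite.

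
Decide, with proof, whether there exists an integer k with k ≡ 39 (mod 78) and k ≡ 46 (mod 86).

Reduce both congruences modulo 2, which divides 78 and 86: they say k ≡ 39 (mod 2) and k ≡ 46 (mod 2).
However 39 ≡ 1 and 46 ≡ 0 (mod 2), and 1 ≠ 0.
Therefore no such k exists.

No such integer exists.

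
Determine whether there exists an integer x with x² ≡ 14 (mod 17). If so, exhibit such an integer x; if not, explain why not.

Squares mod 17 repeat after x = 8 (as (−x)² = x²); for x = 0..8 they are 0, 1, 4, 9, 16, 8, 2, 15, 13.
The set of squares mod 17 is therefore {0, 1, 2, 4, 8, 9, 13, 15, 16}, which does not contain 14.
Therefore x² ≡ 14 (mod 17) has no solution.

There is no such integer.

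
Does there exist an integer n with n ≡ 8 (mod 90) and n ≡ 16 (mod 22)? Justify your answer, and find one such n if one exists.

The moduli are not coprime: gcd(90, 22) = 2. Compatibility requires 2 ∣ (16 − 8) = 8, which holds, so solutions exist.
Step through n = 8, 8 + 90, 8 + 2·90, …: the values 8, 98, 188, 278, 368 reduce mod 22 to 8, 10, 12, 14, 16. The value 368 hits 16.
Indeed 368 ≡ 8 (mod 90) and 368 ≡ 16 (mod 22).

n = 368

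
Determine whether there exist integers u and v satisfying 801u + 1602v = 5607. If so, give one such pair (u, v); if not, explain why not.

Every value of 801u + 1602v is a multiple of gcd(801, 1602) = 801; since 801 ∣ 5607, solutions exist.
Dividing through by 801 reduces the equation to 1u + 2v = 7.
The coefficient of u is 1, so setting v = 0 and u = 7 already solves it.
Subtracting 3·2 from u and adding 3·1 to v gives the tidier solution (1, 3).
Indeed 801·1 + 1602·3 = 801 + 4806 = 5607.

u = 1, v = 3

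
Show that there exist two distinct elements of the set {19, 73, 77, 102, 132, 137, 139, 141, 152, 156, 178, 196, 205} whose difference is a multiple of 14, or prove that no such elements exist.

No, no such pair exists.

Reduce each element modulo 14: 19↦5, 73↦3, 77↦7, 102↦4, 132↦6, 137↦11, 139↦13, 141↦1, 152↦12, 156↦2, 178↦10, 196↦0, 205↦9.
All 13 residues are distinct, so no two elements differ by a multiple of 14.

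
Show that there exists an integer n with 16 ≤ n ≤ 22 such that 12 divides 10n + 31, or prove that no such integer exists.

At n = 16, 10·16 + 31 = 191 ≡ 11 (mod 12), and each step in n adds 10, giving residues 11, 9, 7, 5, 3, 1, 11 for n = 16, 17, …, 22.
Since 0 is absent from this list, 12 ∤ 10n + 31 for every n with 16 ≤ n ≤ 22.

There is no such integer n in that range.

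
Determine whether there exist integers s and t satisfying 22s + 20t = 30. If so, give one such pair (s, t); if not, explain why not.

s = 5, t = -4

gcd(22, 20) = 2, and 2 divides 30, so integer solutions exist.
Dividing through by 2 reduces the equation to 11s + 10t = 15.
Euclidean algorithm: 11 = 1·10 + 1, 10 = 10·1 + 0.
Unwinding: 1 = 11 − 1·10, i.e. 11·1 + 10·(-1) = 1.
Times 15: 11·15 + 10·(-15) = 15, so (15, -15) solves it.
Shifting by a multiple of (10, −11) keeps it a solution: s = 15 − 1·10 = 5, t = -15 + 1·11 = -4.
Check: 22·5 + 20·(-4) = 110 − 80 = 30. ✓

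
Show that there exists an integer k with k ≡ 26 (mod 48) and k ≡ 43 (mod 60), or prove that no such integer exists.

There is no such integer.

gcd(48, 60) = 12. If k ≡ 26 (mod 48) and k ≡ 43 (mod 60), then k ≡ 26 (mod 12) and k ≡ 43 (mod 12).
However 26 ≡ 2 and 43 ≡ 7 (mod 12), and 2 ≠ 7.
Hence the system has no solution.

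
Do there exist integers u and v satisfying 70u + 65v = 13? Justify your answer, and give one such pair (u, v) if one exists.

No, no such integers exist.

Both 70 and 65 are divisible by gcd(70, 65) = 5, hence so is any combination 70u + 65v.
However 13 leaves remainder 3 on division by 5.
Therefore 70u + 65v = 13 has no solution in integers.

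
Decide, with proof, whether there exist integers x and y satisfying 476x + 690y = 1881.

There are no such integers.

Both 476 and 690 are divisible by gcd(476, 690) = 2, hence so is any combination 476x + 690y.
But 1881 = 2·940 + 1, so 2 ∤ 1881.
Hence no integers x, y satisfy the equation.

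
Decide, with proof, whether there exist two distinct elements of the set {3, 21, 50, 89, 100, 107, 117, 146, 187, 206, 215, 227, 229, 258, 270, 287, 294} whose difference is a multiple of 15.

3 mod 15 = 3 and 258 mod 15 = 3, so 258 − 3 = 255 = 17·15.

3 and 258 are such a pair.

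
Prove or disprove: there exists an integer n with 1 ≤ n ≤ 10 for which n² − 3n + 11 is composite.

n = 2

At n = 2: 2² − 3·2 + 11 = 9 = 3·3, which is composite.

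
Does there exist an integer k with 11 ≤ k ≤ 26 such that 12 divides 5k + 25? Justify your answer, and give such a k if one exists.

For k = 11, 12, …, 18 the values 80, 85, 90, 95, 100, 105, 110, 115 are not multiples of 12. At k = 19 we get 5·19 + 25 = 120, and 120 = 12·10.

k = 19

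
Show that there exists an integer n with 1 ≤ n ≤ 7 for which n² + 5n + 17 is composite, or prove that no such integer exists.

The values for n = 1, 2, …, 7 are 23, 31, 41, 53, 67, 83, 101, and each of these is prime.
So no value in the range makes the expression composite.

No, no such integer n in that range exists.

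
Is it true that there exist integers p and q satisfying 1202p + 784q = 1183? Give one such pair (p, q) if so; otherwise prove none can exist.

Any value of 1202p + 784q is a multiple of gcd(1202, 784) = 2.
However 1183 leaves remainder 1 on division by 2.
Therefore 1202p + 784q = 1183 has no solution in integers.

There are no such integers.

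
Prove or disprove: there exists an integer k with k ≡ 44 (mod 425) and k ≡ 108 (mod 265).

Reduce both congruences modulo 5, which divides 425 and 265: they say k ≡ 44 (mod 5) and k ≡ 108 (mod 5).
These are incompatible: 44 − 108 = -64 is not divisible by 5.
Hence the system has no solution.

No, no such integer exists.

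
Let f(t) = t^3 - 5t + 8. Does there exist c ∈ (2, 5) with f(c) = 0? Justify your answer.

f has no root in that interval.

f(2) = 6 and f(5) = 108, both positive, so a sign-change argument is unavailable; we show f keeps this sign on the whole interval.
Substitute t = 2 + u, where 0 < u < 3 on the interval. Expanding, f(2 + u) = u^3 + 6u^2 + 7u + 6.
All 4 nonzero coefficients of this polynomial in u are positive; hence for u > 0 the value is a sum of positive terms (the constant 6 among them).
So f is strictly positive on (2, 5); no root exists in the interval.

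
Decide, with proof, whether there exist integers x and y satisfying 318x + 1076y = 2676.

x = 384, y = -111

gcd(318, 1076) = 2, and 2 divides 2676, so integer solutions exist.
Dividing through by 2 reduces the equation to 159x + 538y = 1338.
Euclidean algorithm: 538 = 3·159 + 61, 159 = 2·61 + 37, 61 = 1·37 + 24, 37 = 1·24 + 13, 24 = 1·13 + 11, 13 = 1·11 + 2, 11 = 5·2 + 1, 2 = 2·1 + 0.
Back-substituting, 1 = 11 − 5·2 = 11 − 5·(13 − 1·11) = −5·13 + 6·11 = −5·13 + 6·(24 − 1·13) = 6·24 − 11·13 = 6·24 − 11·(37 − 1·24) = −11·37 + 17·24 = −11·37 + 17·(61 − 1·37) = 17·61 − 28·37 = 17·61 − 28·(159 − 2·61) = −28·159 + 73·61 = −28·159 + 73·(538 − 3·159) = 73·538 − 247·159; that is, 159·(-247) + 538·73 = 1.
Times 1338: 159·(-330486) + 538·97674 = 1338, so (-330486, 97674) solves it.
Shifting by a multiple of (538, −159) keeps it a solution: x = -330486 + 615·538 = 384, y = 97674 − 615·159 = -111.
Check: 318·384 + 1076·(-111) = 122112 − 119436 = 2676. ✓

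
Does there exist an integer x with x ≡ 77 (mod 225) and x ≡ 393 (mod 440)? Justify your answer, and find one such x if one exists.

Both moduli are multiples of 5 = gcd(225, 440), so any solution would satisfy x ≡ 77 and x ≡ 393 modulo 5 simultaneously.
But 77 mod 5 = 2 while 393 mod 5 = 3, a contradiction.
So no integer satisfies both congruences.

No such integer exists.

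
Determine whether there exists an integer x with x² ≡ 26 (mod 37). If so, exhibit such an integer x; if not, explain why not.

x = 27

Take x = 27. Then 27² = 729 = 19·37 + 26, so 27² ≡ 26 (mod 37).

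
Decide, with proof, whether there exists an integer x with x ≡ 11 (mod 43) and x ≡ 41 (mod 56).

x = 97

Since 43 and 56 share no common factor, CRT says the pair of congruences has a solution (unique mod 2408).
Any solution of the first congruence is x = 11 + 43t; substituting into the second, 43t ≡ 41 − 11 ≡ 30 (mod 56).
To invert 43 modulo 56: 56 = 1·43 + 13, 43 = 3·13 + 4, 13 = 3·4 + 1, 4 = 4·1 + 0, and unwinding, 1 = 13 − 3·4 = 13 − 3·(43 − 3·13) = −3·43 + 10·13 = −3·43 + 10·(56 − 1·43) = 10·56 − 13·43. Thus 43⁻¹ ≡ -13 ≡ 43 (mod 56).
Multiplying by 43: t ≡ 43·30 = 1290 ≡ 2 (mod 56).
Taking t = 2 gives x = 11 + 43·2 = 97.
Indeed 97 ≡ 11 (mod 43) and 97 ≡ 41 (mod 56).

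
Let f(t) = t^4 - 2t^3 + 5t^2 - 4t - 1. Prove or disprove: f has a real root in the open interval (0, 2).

f(0) = -1 and f(2) = 11, which have opposite signs.
Since f is a polynomial it is continuous on [0, 2].
By the Intermediate Value Theorem, f takes the value 0 somewhere in the open interval.

Yes, f has a root in the interval.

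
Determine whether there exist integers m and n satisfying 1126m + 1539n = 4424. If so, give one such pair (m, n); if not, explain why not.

Since gcd(1126, 1539) = 1, every integer is an integer combination of 1126 and 1539.
Run the Euclidean algorithm on 1539 and 1126: 1539 = 1·1126 + 413, 1126 = 2·413 + 300, 413 = 1·300 + 113, 300 = 2·113 + 74, 113 = 1·74 + 39, 74 = 1·39 + 35, 39 = 1·35 + 4, 35 = 8·4 + 3, 4 = 1·3 + 1, 3 = 3·1 + 0.
Back-substituting, 1 = 4 − 1·3 = 4 − (35 − 8·4) = −35 + 9·4 = −35 + 9·(39 − 1·35) = 9·39 − 10·35 = 9·39 − 10·(74 − 1·39) = −10·74 + 19·39 = −10·74 + 19·(113 − 1·74) = 19·113 − 29·74 = 19·113 − 29·(300 − 2·113) = −29·300 + 77·113 = −29·300 + 77·(413 − 1·300) = 77·413 − 106·300 = 77·413 − 106·(1126 − 2·413) = −106·1126 + 289·413 = −106·1126 + 289·(1539 − 1·1126) = 289·1539 − 395·1126; that is, 1126·(-395) + 1539·289 = 1.
Scaling by 4424 gives the particular solution (m, n) = (-1747480, 1278536).
Shifting by a multiple of (1539, −1126) keeps it a solution: m = -1747480 + 1136·1539 = 824, n = 1278536 − 1136·1126 = -600.
Indeed 1126·824 + 1539·(-600) = 927824 − 923400 = 4424.

m = 824, n = -600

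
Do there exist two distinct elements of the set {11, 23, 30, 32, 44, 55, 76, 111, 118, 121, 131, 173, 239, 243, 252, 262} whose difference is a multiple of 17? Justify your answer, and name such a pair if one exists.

No, no such pair exists.

Two integers differ by a multiple of 17 exactly when they have the same residue mod 17. The residues are 11↦11, 23↦6, 30↦13, 32↦15, 44↦10, 55↦4, 76↦8, 111↦9, 118↦16, 121↦2, 131↦12, 173↦3, 239↦1, 243↦5, 252↦14, 262↦7.
All 16 residues are distinct, so no two elements differ by a multiple of 17.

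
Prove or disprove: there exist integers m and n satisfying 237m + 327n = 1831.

gcd(237, 327) = 3, so every integer of the form 237m + 327n is a multiple of 3.
But 1831 = 3·610 + 1, so 3 ∤ 1831.
So the equation is unsolvable over ℤ.

No such integers exist.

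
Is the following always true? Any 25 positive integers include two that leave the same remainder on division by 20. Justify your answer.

Yes.

Partition the integers by their residue mod 20; there are 20 classes.
With 25 integers and only 20 classes, the pigeonhole principle forces two of them, say a and b, into the same class.
So a and b have equal remainders mod 20, which is exactly what was to be shown.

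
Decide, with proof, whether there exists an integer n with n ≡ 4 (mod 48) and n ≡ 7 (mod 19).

The moduli 48 and 19 are coprime, so by the Chinese Remainder Theorem a unique solution modulo 912 exists.
Write n = 4 + 48t and require 4 + 48t ≡ 7 (mod 19), i.e. 48t ≡ 3 (mod 19).
48 ≡ 10 (mod 19), so this reads 10t ≡ 3 (mod 19). To invert 10 modulo 19: 19 = 1·10 + 9, 10 = 1·9 + 1, 9 = 9·1 + 0, and unwinding, 1 = 10 − 1·9 = 10 − (19 − 1·10) = −19 + 2·10. Thus 10⁻¹ ≡ 2 (mod 19).
Multiplying by 2: t ≡ 2·3 = 6 (mod 19).
Taking t = 6 gives n = 4 + 48·6 = 292.
Check: 292 mod 48 = 4, 292 mod 19 = 7. ✓

n = 292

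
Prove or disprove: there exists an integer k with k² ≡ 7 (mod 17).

There is no such integer.

Computing k² mod 17 for k = 0, 1, …, 8 (enough, by the symmetry k ↦ 17 − k) gives 0, 1, 4, 9, 16, 8, 2, 15, 13.
The set of squares mod 17 is therefore {0, 1, 2, 4, 8, 9, 13, 15, 16}, which does not contain 7.
Hence no integer k has k² ≡ 7 (mod 17).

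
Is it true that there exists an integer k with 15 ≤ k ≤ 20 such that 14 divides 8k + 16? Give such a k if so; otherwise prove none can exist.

For k = 15, 16, 17, 18 the values 136, 144, 152, 160 are not multiples of 14. Try k = 19: 8·19 + 16 = 168 = 12·14, which is divisible by 14.

k = 19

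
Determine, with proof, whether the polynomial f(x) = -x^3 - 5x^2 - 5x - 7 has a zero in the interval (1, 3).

f(1) = -18 and f(3) = -94, both negative, so a sign-change argument is unavailable; we show f keeps this sign on the whole interval.
Shift to the endpoint 1: with x = 1 + u (0 < u < 2), one computes f(1 + u) = -u^3 - 8u^2 - 18u - 18.
The nonzero coefficients here are all negative, so for u > 0 every term is negative (or zero), and the constant term -18 is strictly negative.
Therefore f(x) < 0 throughout (1, 3), and f has no zero there.

No such root exists.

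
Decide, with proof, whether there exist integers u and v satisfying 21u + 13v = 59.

u = 9, v = -10

Since gcd(21, 13) = 1, every integer is an integer combination of 21 and 13.
Euclidean algorithm: 21 = 1·13 + 8, 13 = 1·8 + 5, 8 = 1·5 + 3, 5 = 1·3 + 2, 3 = 1·2 + 1, 2 = 2·1 + 0.
Working back up the chain: 1 = 3 − 1·2 = 3 − (5 − 1·3) = −5 + 2·3 = −5 + 2·(8 − 1·5) = 2·8 − 3·5 = 2·8 − 3·(13 − 1·8) = −3·13 + 5·8 = −3·13 + 5·(21 − 1·13) = 5·21 − 8·13. So 21·5 + 13·(-8) = 1.
Scaling by 59 gives the particular solution (u, v) = (295, -472).
The general solution is u = 295 + 13k, v = -472 − 21k; taking k = -22 gives the smaller pair u = 9, v = -10.
Check: 21·9 + 13·(-10) = 189 − 130 = 59. ✓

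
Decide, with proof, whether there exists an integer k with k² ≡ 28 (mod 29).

k = 12 works: 12² = 144, and 144 − 28 = 116 = 4·29.

k = 12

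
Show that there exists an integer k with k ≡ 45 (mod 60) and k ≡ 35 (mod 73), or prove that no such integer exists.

Since 60 and 73 share no common factor, CRT says the pair of congruences has a solution (unique mod 4380).
Write k = 45 + 60t and require 45 + 60t ≡ 35 (mod 73), i.e. 60t ≡ 63 (mod 73).
To invert 60 modulo 73: 73 = 1·60 + 13, 60 = 4·13 + 8, 13 = 1·8 + 5, 8 = 1·5 + 3, 5 = 1·3 + 2, 3 = 1·2 + 1, 2 = 2·1 + 0, and unwinding, 1 = 3 − 1·2 = 3 − (5 − 1·3) = −5 + 2·3 = −5 + 2·(8 − 1·5) = 2·8 − 3·5 = 2·8 − 3·(13 − 1·8) = −3·13 + 5·8 = −3·13 + 5·(60 − 4·13) = 5·60 − 23·13 = 5·60 − 23·(73 − 1·60) = −23·73 + 28·60. Thus 60⁻¹ ≡ 28 (mod 73).
Therefore t ≡ 28·63 = 1764 ≡ 12 (mod 73).
Taking t = 12 gives k = 45 + 60·12 = 765.
Indeed 765 ≡ 45 (mod 60) and 765 ≡ 35 (mod 73).

k = 765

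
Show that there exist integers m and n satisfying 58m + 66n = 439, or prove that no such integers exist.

Both 58 and 66 are divisible by gcd(58, 66) = 2, hence so is any combination 58m + 66n.
However 439 leaves remainder 1 on division by 2.
So the equation is unsolvable over ℤ.

No such integers exist.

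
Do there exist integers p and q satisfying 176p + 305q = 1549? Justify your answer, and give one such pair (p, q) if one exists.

176 and 305 are coprime, so 176p + 305q ranges over all of ℤ.
Dividing repeatedly: 305 = 1·176 + 129, 176 = 1·129 + 47, 129 = 2·47 + 35, 47 = 1·35 + 12, 35 = 2·12 + 11, 12 = 1·11 + 1, 11 = 11·1 + 0.
Back-substituting, 1 = 12 − 1·11 = 12 − (35 − 2·12) = −35 + 3·12 = −35 + 3·(47 − 1·35) = 3·47 − 4·35 = 3·47 − 4·(129 − 2·47) = −4·129 + 11·47 = −4·129 + 11·(176 − 1·129) = 11·176 − 15·129 = 11·176 − 15·(305 − 1·176) = −15·305 + 26·176; that is, 176·26 + 305·(-15) = 1.
Scaling by 1549 gives the particular solution (p, q) = (40274, -23235).
Shifting by a multiple of (305, −176) keeps it a solution: p = 40274 − 132·305 = 14, q = -23235 + 132·176 = -3.
Check: 176·14 + 305·(-3) = 2464 − 915 = 1549. ✓

p = 14, q = -3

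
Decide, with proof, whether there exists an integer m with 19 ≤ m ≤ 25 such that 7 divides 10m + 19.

m = 24

Scanning upward from m = 19 gives 209, 219, 229, 239, 249, none divisible by 7. m = 24 works, since 10·24 + 19 = 259 = 37·7.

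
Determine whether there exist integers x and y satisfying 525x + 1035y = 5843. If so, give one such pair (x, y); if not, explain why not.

No, no such integers exist.

gcd(525, 1035) = 15, so every integer of the form 525x + 1035y is a multiple of 15.
However 5843 leaves remainder 8 on division by 15.
So the equation is unsolvable over ℤ.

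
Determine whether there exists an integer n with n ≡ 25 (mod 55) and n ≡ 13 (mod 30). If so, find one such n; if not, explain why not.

No such integer exists.

gcd(55, 30) = 5. If n ≡ 25 (mod 55) and n ≡ 13 (mod 30), then n ≡ 25 (mod 5) and n ≡ 13 (mod 5).
However 25 ≡ 0 and 13 ≡ 3 (mod 5), and 0 ≠ 3.
So no integer satisfies both congruences.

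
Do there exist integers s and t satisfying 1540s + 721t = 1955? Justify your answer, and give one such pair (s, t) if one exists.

There are no such integers.

Both 1540 and 721 are divisible by gcd(1540, 721) = 7, hence so is any combination 1540s + 721t.
However 1955 leaves remainder 2 on division by 7.
Hence no integers s, t satisfy the equation.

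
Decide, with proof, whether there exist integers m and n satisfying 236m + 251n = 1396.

m = 91, n = -80

Since gcd(236, 251) = 1, every integer is an integer combination of 236 and 251.
Euclidean algorithm: 251 = 1·236 + 15, 236 = 15·15 + 11, 15 = 1·11 + 4, 11 = 2·4 + 3, 4 = 1·3 + 1, 3 = 3·1 + 0.
Working back up the chain: 1 = 4 − 1·3 = 4 − (11 − 2·4) = −11 + 3·4 = −11 + 3·(15 − 1·11) = 3·15 − 4·11 = 3·15 − 4·(236 − 15·15) = −4·236 + 63·15 = −4·236 + 63·(251 − 1·236) = 63·251 − 67·236. So 236·(-67) + 251·63 = 1.
Scaling by 1396 gives the particular solution (m, n) = (-93532, 87948).
The general solution is m = -93532 + 251k, n = 87948 − 236k; taking k = 373 gives the smaller pair m = 91, n = -80.
Check: 236·91 + 251·(-80) = 21476 − 20080 = 1396. ✓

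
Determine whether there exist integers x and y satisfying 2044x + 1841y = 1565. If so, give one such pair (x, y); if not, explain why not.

No such integers exist.

Both 2044 and 1841 are divisible by gcd(2044, 1841) = 7, hence so is any combination 2044x + 1841y.
However 1565 leaves remainder 4 on division by 7.
Therefore 2044x + 1841y = 1565 has no solution in integers.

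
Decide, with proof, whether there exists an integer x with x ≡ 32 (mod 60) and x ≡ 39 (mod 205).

Reduce both congruences modulo 5, which divides 60 and 205: they say x ≡ 32 (mod 5) and x ≡ 39 (mod 5).
But 32 mod 5 = 2 while 39 mod 5 = 4, a contradiction.
So no integer satisfies both congruences.

No such integer exists.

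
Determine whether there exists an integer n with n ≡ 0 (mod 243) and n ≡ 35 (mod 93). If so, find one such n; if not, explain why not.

Reduce both congruences modulo 3, which divides 243 and 93: they say n ≡ 0 (mod 3) and n ≡ 35 (mod 3).
However 0 ≡ 0 and 35 ≡ 2 (mod 3), and 0 ≠ 2.
So no integer satisfies both congruences.

No, no such integer exists.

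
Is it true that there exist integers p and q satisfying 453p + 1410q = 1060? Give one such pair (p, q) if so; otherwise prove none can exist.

There are no such integers.

Both 453 and 1410 are divisible by gcd(453, 1410) = 3, hence so is any combination 453p + 1410q.
However 1060 leaves remainder 1 on division by 3.
So the equation is unsolvable over ℤ.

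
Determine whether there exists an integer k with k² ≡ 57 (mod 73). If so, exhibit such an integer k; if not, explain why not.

Take k = 35. Then 35² = 1225 = 16·73 + 57, so 35² ≡ 57 (mod 73).

k = 35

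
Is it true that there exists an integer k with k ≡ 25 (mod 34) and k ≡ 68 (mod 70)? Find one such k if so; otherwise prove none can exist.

No such integer exists.

gcd(34, 70) = 2. If k ≡ 25 (mod 34) and k ≡ 68 (mod 70), then k ≡ 25 (mod 2) and k ≡ 68 (mod 2).
These are incompatible: 25 − 68 = -43 is not divisible by 2.
Therefore no such k exists.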